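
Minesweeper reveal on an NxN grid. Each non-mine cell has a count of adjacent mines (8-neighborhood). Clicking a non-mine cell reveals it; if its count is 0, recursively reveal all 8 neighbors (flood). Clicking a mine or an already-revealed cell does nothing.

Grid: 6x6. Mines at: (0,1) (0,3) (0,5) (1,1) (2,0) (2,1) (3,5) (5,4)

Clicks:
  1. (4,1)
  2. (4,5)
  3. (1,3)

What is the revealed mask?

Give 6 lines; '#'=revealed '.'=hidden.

Click 1 (4,1) count=0: revealed 20 new [(1,2) (1,3) (1,4) (2,2) (2,3) (2,4) (3,0) (3,1) (3,2) (3,3) (3,4) (4,0) (4,1) (4,2) (4,3) (4,4) (5,0) (5,1) (5,2) (5,3)] -> total=20
Click 2 (4,5) count=2: revealed 1 new [(4,5)] -> total=21
Click 3 (1,3) count=1: revealed 0 new [(none)] -> total=21

Answer: ......
..###.
..###.
#####.
######
####..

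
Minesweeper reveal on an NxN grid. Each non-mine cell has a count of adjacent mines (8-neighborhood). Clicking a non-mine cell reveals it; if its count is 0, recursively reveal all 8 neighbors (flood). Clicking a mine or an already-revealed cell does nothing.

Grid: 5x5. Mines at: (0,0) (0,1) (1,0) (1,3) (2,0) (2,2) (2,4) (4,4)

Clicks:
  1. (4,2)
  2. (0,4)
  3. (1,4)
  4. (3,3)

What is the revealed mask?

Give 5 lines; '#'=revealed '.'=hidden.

Click 1 (4,2) count=0: revealed 8 new [(3,0) (3,1) (3,2) (3,3) (4,0) (4,1) (4,2) (4,3)] -> total=8
Click 2 (0,4) count=1: revealed 1 new [(0,4)] -> total=9
Click 3 (1,4) count=2: revealed 1 new [(1,4)] -> total=10
Click 4 (3,3) count=3: revealed 0 new [(none)] -> total=10

Answer: ....#
....#
.....
####.
####.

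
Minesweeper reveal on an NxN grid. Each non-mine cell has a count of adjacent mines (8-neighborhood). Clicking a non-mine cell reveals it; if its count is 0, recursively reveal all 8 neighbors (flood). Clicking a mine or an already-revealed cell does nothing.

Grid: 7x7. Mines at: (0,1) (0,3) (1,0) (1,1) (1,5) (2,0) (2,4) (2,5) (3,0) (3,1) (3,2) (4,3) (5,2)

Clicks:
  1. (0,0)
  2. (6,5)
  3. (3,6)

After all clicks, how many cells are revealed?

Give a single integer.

Answer: 15

Derivation:
Click 1 (0,0) count=3: revealed 1 new [(0,0)] -> total=1
Click 2 (6,5) count=0: revealed 14 new [(3,4) (3,5) (3,6) (4,4) (4,5) (4,6) (5,3) (5,4) (5,5) (5,6) (6,3) (6,4) (6,5) (6,6)] -> total=15
Click 3 (3,6) count=1: revealed 0 new [(none)] -> total=15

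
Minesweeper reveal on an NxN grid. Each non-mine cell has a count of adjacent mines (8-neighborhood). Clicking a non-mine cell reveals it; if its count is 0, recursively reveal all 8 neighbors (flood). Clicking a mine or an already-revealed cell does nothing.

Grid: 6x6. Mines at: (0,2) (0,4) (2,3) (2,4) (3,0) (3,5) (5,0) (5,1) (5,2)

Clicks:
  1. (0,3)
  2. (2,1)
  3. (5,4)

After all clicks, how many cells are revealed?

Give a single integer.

Click 1 (0,3) count=2: revealed 1 new [(0,3)] -> total=1
Click 2 (2,1) count=1: revealed 1 new [(2,1)] -> total=2
Click 3 (5,4) count=0: revealed 6 new [(4,3) (4,4) (4,5) (5,3) (5,4) (5,5)] -> total=8

Answer: 8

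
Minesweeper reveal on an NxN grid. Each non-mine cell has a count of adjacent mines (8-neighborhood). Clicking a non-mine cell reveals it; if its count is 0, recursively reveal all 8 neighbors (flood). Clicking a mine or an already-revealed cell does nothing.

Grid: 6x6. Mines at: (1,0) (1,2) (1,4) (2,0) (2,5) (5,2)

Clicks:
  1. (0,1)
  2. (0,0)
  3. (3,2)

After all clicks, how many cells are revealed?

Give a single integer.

Click 1 (0,1) count=2: revealed 1 new [(0,1)] -> total=1
Click 2 (0,0) count=1: revealed 1 new [(0,0)] -> total=2
Click 3 (3,2) count=0: revealed 17 new [(2,1) (2,2) (2,3) (2,4) (3,1) (3,2) (3,3) (3,4) (3,5) (4,1) (4,2) (4,3) (4,4) (4,5) (5,3) (5,4) (5,5)] -> total=19

Answer: 19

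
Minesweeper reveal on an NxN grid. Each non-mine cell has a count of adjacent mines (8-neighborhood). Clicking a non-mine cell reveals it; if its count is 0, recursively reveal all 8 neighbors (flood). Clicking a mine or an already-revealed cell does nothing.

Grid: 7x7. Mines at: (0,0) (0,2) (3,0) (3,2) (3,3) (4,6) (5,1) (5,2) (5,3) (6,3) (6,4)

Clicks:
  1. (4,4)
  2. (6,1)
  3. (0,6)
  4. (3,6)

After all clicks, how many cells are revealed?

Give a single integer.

Click 1 (4,4) count=2: revealed 1 new [(4,4)] -> total=1
Click 2 (6,1) count=2: revealed 1 new [(6,1)] -> total=2
Click 3 (0,6) count=0: revealed 15 new [(0,3) (0,4) (0,5) (0,6) (1,3) (1,4) (1,5) (1,6) (2,3) (2,4) (2,5) (2,6) (3,4) (3,5) (3,6)] -> total=17
Click 4 (3,6) count=1: revealed 0 new [(none)] -> total=17

Answer: 17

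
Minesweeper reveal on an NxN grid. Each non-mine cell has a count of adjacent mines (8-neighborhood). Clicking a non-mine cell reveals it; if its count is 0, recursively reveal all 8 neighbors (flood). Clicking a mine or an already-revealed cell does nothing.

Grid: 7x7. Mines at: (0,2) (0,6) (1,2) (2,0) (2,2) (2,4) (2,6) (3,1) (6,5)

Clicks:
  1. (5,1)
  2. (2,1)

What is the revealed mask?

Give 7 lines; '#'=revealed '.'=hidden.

Answer: .......
.......
.#.....
..#####
#######
#######
#####..

Derivation:
Click 1 (5,1) count=0: revealed 24 new [(3,2) (3,3) (3,4) (3,5) (3,6) (4,0) (4,1) (4,2) (4,3) (4,4) (4,5) (4,6) (5,0) (5,1) (5,2) (5,3) (5,4) (5,5) (5,6) (6,0) (6,1) (6,2) (6,3) (6,4)] -> total=24
Click 2 (2,1) count=4: revealed 1 new [(2,1)] -> total=25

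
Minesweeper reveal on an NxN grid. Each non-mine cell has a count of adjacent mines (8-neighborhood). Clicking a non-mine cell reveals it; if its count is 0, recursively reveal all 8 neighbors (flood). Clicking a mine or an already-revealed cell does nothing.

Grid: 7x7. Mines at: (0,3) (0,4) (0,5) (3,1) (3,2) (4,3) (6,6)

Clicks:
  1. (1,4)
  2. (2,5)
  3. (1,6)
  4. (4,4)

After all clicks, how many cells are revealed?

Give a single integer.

Answer: 18

Derivation:
Click 1 (1,4) count=3: revealed 1 new [(1,4)] -> total=1
Click 2 (2,5) count=0: revealed 17 new [(1,3) (1,5) (1,6) (2,3) (2,4) (2,5) (2,6) (3,3) (3,4) (3,5) (3,6) (4,4) (4,5) (4,6) (5,4) (5,5) (5,6)] -> total=18
Click 3 (1,6) count=1: revealed 0 new [(none)] -> total=18
Click 4 (4,4) count=1: revealed 0 new [(none)] -> total=18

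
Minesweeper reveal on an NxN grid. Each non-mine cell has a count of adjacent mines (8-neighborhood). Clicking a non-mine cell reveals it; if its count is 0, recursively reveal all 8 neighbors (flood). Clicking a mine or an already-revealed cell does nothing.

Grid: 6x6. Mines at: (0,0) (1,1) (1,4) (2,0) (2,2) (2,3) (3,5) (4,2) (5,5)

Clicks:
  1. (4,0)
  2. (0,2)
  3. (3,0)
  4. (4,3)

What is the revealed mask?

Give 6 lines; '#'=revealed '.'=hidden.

Answer: ..#...
......
......
##....
##.#..
##....

Derivation:
Click 1 (4,0) count=0: revealed 6 new [(3,0) (3,1) (4,0) (4,1) (5,0) (5,1)] -> total=6
Click 2 (0,2) count=1: revealed 1 new [(0,2)] -> total=7
Click 3 (3,0) count=1: revealed 0 new [(none)] -> total=7
Click 4 (4,3) count=1: revealed 1 new [(4,3)] -> total=8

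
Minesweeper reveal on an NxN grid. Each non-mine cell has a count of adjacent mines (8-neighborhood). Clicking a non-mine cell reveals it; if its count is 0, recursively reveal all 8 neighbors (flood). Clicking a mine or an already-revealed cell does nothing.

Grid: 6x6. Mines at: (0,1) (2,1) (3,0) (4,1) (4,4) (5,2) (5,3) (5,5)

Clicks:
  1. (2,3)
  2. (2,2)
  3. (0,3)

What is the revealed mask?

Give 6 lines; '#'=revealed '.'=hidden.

Click 1 (2,3) count=0: revealed 16 new [(0,2) (0,3) (0,4) (0,5) (1,2) (1,3) (1,4) (1,5) (2,2) (2,3) (2,4) (2,5) (3,2) (3,3) (3,4) (3,5)] -> total=16
Click 2 (2,2) count=1: revealed 0 new [(none)] -> total=16
Click 3 (0,3) count=0: revealed 0 new [(none)] -> total=16

Answer: ..####
..####
..####
..####
......
......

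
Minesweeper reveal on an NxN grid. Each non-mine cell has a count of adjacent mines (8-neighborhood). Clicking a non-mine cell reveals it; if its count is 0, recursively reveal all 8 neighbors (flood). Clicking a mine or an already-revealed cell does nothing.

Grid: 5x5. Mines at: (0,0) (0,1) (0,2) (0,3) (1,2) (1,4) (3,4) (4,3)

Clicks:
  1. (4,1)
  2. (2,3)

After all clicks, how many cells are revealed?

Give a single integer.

Click 1 (4,1) count=0: revealed 11 new [(1,0) (1,1) (2,0) (2,1) (2,2) (3,0) (3,1) (3,2) (4,0) (4,1) (4,2)] -> total=11
Click 2 (2,3) count=3: revealed 1 new [(2,3)] -> total=12

Answer: 12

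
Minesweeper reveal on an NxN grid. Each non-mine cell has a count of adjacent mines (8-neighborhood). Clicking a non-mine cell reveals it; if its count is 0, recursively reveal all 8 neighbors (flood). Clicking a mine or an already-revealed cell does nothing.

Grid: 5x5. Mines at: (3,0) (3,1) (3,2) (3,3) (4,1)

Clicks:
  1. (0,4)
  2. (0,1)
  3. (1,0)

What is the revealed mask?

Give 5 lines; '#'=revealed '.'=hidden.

Click 1 (0,4) count=0: revealed 15 new [(0,0) (0,1) (0,2) (0,3) (0,4) (1,0) (1,1) (1,2) (1,3) (1,4) (2,0) (2,1) (2,2) (2,3) (2,4)] -> total=15
Click 2 (0,1) count=0: revealed 0 new [(none)] -> total=15
Click 3 (1,0) count=0: revealed 0 new [(none)] -> total=15

Answer: #####
#####
#####
.....
.....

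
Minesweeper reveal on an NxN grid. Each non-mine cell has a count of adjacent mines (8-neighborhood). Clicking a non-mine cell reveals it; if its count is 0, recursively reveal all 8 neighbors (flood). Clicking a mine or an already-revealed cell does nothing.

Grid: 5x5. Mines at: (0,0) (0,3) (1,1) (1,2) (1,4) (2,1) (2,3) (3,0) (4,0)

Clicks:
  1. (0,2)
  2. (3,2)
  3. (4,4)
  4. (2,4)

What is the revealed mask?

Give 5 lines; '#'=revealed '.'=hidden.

Click 1 (0,2) count=3: revealed 1 new [(0,2)] -> total=1
Click 2 (3,2) count=2: revealed 1 new [(3,2)] -> total=2
Click 3 (4,4) count=0: revealed 7 new [(3,1) (3,3) (3,4) (4,1) (4,2) (4,3) (4,4)] -> total=9
Click 4 (2,4) count=2: revealed 1 new [(2,4)] -> total=10

Answer: ..#..
.....
....#
.####
.####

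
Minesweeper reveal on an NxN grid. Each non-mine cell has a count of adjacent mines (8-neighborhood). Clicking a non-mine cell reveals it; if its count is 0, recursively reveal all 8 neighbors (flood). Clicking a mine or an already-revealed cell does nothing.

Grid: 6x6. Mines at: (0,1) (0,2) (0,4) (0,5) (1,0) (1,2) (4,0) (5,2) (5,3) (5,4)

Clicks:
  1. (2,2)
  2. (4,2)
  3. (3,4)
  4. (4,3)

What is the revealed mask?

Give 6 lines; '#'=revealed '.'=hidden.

Answer: ......
...###
.#####
.#####
.#####
......

Derivation:
Click 1 (2,2) count=1: revealed 1 new [(2,2)] -> total=1
Click 2 (4,2) count=2: revealed 1 new [(4,2)] -> total=2
Click 3 (3,4) count=0: revealed 16 new [(1,3) (1,4) (1,5) (2,1) (2,3) (2,4) (2,5) (3,1) (3,2) (3,3) (3,4) (3,5) (4,1) (4,3) (4,4) (4,5)] -> total=18
Click 4 (4,3) count=3: revealed 0 new [(none)] -> total=18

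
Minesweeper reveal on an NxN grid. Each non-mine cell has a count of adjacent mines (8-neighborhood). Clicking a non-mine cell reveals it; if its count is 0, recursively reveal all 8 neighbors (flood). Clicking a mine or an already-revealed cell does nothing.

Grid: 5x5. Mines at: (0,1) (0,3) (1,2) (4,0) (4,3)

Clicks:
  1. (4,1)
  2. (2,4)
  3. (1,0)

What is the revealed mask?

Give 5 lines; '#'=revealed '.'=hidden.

Answer: .....
#..##
...##
...##
.#...

Derivation:
Click 1 (4,1) count=1: revealed 1 new [(4,1)] -> total=1
Click 2 (2,4) count=0: revealed 6 new [(1,3) (1,4) (2,3) (2,4) (3,3) (3,4)] -> total=7
Click 3 (1,0) count=1: revealed 1 new [(1,0)] -> total=8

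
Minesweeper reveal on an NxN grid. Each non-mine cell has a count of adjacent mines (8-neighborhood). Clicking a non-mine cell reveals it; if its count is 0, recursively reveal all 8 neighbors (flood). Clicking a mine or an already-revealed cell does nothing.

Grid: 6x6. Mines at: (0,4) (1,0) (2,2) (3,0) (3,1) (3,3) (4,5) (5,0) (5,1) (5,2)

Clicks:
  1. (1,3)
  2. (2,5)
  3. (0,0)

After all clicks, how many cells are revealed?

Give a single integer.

Click 1 (1,3) count=2: revealed 1 new [(1,3)] -> total=1
Click 2 (2,5) count=0: revealed 6 new [(1,4) (1,5) (2,4) (2,5) (3,4) (3,5)] -> total=7
Click 3 (0,0) count=1: revealed 1 new [(0,0)] -> total=8

Answer: 8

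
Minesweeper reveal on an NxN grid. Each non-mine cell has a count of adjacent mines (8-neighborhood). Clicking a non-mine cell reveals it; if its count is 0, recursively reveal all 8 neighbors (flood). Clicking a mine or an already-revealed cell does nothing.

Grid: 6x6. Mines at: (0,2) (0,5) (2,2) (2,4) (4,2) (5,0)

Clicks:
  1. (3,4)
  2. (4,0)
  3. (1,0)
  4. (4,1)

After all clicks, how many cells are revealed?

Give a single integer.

Answer: 11

Derivation:
Click 1 (3,4) count=1: revealed 1 new [(3,4)] -> total=1
Click 2 (4,0) count=1: revealed 1 new [(4,0)] -> total=2
Click 3 (1,0) count=0: revealed 9 new [(0,0) (0,1) (1,0) (1,1) (2,0) (2,1) (3,0) (3,1) (4,1)] -> total=11
Click 4 (4,1) count=2: revealed 0 new [(none)] -> total=11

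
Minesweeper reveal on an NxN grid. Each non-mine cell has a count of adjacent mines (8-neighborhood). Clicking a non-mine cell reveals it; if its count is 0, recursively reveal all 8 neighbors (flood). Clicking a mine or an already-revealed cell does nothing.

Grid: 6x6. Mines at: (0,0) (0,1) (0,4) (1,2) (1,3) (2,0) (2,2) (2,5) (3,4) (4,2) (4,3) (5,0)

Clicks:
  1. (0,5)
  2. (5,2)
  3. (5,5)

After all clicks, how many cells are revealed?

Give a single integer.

Click 1 (0,5) count=1: revealed 1 new [(0,5)] -> total=1
Click 2 (5,2) count=2: revealed 1 new [(5,2)] -> total=2
Click 3 (5,5) count=0: revealed 4 new [(4,4) (4,5) (5,4) (5,5)] -> total=6

Answer: 6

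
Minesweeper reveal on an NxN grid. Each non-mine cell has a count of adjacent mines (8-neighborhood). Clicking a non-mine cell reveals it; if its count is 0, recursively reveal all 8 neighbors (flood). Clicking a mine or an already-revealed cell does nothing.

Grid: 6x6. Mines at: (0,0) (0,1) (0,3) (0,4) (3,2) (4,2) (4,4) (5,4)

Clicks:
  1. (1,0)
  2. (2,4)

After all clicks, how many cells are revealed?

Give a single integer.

Click 1 (1,0) count=2: revealed 1 new [(1,0)] -> total=1
Click 2 (2,4) count=0: revealed 9 new [(1,3) (1,4) (1,5) (2,3) (2,4) (2,5) (3,3) (3,4) (3,5)] -> total=10

Answer: 10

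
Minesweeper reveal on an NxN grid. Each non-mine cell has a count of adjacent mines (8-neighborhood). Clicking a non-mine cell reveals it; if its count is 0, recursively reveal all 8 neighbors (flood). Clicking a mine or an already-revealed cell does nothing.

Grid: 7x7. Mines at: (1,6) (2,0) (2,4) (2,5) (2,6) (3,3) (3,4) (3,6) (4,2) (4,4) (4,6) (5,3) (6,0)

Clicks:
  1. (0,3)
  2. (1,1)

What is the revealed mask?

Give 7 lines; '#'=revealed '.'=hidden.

Answer: ######.
######.
.###...
.......
.......
.......
.......

Derivation:
Click 1 (0,3) count=0: revealed 15 new [(0,0) (0,1) (0,2) (0,3) (0,4) (0,5) (1,0) (1,1) (1,2) (1,3) (1,4) (1,5) (2,1) (2,2) (2,3)] -> total=15
Click 2 (1,1) count=1: revealed 0 new [(none)] -> total=15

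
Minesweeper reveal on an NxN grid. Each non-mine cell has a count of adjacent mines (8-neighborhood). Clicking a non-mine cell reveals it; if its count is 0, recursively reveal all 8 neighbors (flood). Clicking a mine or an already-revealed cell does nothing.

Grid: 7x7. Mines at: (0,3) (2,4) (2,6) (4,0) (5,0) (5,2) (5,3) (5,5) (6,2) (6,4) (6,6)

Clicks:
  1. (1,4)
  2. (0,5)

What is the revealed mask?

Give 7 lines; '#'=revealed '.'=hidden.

Answer: ....###
....###
.......
.......
.......
.......
.......

Derivation:
Click 1 (1,4) count=2: revealed 1 new [(1,4)] -> total=1
Click 2 (0,5) count=0: revealed 5 new [(0,4) (0,5) (0,6) (1,5) (1,6)] -> total=6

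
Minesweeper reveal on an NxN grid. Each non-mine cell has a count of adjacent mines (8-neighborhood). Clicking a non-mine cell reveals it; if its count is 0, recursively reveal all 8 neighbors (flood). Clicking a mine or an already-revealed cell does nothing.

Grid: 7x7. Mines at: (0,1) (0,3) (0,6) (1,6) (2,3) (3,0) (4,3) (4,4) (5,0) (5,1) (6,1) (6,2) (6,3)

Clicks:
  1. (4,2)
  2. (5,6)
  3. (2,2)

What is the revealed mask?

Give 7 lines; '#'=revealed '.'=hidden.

Answer: .......
.......
..#..##
.....##
..#..##
....###
....###

Derivation:
Click 1 (4,2) count=2: revealed 1 new [(4,2)] -> total=1
Click 2 (5,6) count=0: revealed 12 new [(2,5) (2,6) (3,5) (3,6) (4,5) (4,6) (5,4) (5,5) (5,6) (6,4) (6,5) (6,6)] -> total=13
Click 3 (2,2) count=1: revealed 1 new [(2,2)] -> total=14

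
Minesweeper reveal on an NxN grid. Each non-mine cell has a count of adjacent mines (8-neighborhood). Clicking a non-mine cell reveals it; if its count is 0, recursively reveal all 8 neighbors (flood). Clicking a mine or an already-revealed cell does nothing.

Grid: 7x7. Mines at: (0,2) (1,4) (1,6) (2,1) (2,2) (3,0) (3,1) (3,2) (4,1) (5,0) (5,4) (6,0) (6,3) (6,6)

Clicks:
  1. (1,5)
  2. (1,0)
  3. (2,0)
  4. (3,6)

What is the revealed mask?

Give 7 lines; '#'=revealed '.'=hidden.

Click 1 (1,5) count=2: revealed 1 new [(1,5)] -> total=1
Click 2 (1,0) count=1: revealed 1 new [(1,0)] -> total=2
Click 3 (2,0) count=3: revealed 1 new [(2,0)] -> total=3
Click 4 (3,6) count=0: revealed 14 new [(2,3) (2,4) (2,5) (2,6) (3,3) (3,4) (3,5) (3,6) (4,3) (4,4) (4,5) (4,6) (5,5) (5,6)] -> total=17

Answer: .......
#....#.
#..####
...####
...####
.....##
.......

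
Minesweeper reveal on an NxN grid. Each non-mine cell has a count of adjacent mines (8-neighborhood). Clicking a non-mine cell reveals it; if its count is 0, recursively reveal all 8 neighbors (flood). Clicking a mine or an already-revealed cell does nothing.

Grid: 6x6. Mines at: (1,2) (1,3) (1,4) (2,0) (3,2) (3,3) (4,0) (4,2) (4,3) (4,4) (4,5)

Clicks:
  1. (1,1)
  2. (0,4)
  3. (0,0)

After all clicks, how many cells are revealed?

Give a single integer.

Answer: 5

Derivation:
Click 1 (1,1) count=2: revealed 1 new [(1,1)] -> total=1
Click 2 (0,4) count=2: revealed 1 new [(0,4)] -> total=2
Click 3 (0,0) count=0: revealed 3 new [(0,0) (0,1) (1,0)] -> total=5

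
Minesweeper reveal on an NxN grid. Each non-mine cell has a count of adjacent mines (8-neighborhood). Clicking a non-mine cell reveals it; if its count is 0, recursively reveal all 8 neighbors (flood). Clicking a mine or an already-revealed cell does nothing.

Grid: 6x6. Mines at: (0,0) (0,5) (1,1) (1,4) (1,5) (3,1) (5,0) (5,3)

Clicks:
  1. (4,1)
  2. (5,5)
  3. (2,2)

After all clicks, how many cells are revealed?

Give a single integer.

Answer: 15

Derivation:
Click 1 (4,1) count=2: revealed 1 new [(4,1)] -> total=1
Click 2 (5,5) count=0: revealed 14 new [(2,2) (2,3) (2,4) (2,5) (3,2) (3,3) (3,4) (3,5) (4,2) (4,3) (4,4) (4,5) (5,4) (5,5)] -> total=15
Click 3 (2,2) count=2: revealed 0 new [(none)] -> total=15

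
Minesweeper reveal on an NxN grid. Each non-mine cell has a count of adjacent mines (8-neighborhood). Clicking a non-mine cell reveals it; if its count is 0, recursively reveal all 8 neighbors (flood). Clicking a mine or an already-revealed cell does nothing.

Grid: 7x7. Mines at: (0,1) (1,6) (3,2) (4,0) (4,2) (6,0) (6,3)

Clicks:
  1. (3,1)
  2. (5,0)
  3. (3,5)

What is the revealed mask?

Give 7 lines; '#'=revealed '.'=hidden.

Click 1 (3,1) count=3: revealed 1 new [(3,1)] -> total=1
Click 2 (5,0) count=2: revealed 1 new [(5,0)] -> total=2
Click 3 (3,5) count=0: revealed 28 new [(0,2) (0,3) (0,4) (0,5) (1,2) (1,3) (1,4) (1,5) (2,2) (2,3) (2,4) (2,5) (2,6) (3,3) (3,4) (3,5) (3,6) (4,3) (4,4) (4,5) (4,6) (5,3) (5,4) (5,5) (5,6) (6,4) (6,5) (6,6)] -> total=30

Answer: ..####.
..####.
..#####
.#.####
...####
#..####
....###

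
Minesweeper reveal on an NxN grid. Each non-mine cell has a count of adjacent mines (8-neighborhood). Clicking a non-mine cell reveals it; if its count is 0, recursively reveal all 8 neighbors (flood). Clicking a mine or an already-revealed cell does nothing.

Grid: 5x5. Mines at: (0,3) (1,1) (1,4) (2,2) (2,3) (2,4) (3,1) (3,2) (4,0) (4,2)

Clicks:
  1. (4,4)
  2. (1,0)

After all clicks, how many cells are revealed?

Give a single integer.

Click 1 (4,4) count=0: revealed 4 new [(3,3) (3,4) (4,3) (4,4)] -> total=4
Click 2 (1,0) count=1: revealed 1 new [(1,0)] -> total=5

Answer: 5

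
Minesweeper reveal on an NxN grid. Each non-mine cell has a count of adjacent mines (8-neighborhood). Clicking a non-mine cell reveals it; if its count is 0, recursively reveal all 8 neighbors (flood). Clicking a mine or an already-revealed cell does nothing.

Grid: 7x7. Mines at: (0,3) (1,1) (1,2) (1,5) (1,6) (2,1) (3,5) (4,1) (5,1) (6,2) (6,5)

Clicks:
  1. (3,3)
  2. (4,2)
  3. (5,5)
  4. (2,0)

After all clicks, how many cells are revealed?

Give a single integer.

Answer: 14

Derivation:
Click 1 (3,3) count=0: revealed 12 new [(2,2) (2,3) (2,4) (3,2) (3,3) (3,4) (4,2) (4,3) (4,4) (5,2) (5,3) (5,4)] -> total=12
Click 2 (4,2) count=2: revealed 0 new [(none)] -> total=12
Click 3 (5,5) count=1: revealed 1 new [(5,5)] -> total=13
Click 4 (2,0) count=2: revealed 1 new [(2,0)] -> total=14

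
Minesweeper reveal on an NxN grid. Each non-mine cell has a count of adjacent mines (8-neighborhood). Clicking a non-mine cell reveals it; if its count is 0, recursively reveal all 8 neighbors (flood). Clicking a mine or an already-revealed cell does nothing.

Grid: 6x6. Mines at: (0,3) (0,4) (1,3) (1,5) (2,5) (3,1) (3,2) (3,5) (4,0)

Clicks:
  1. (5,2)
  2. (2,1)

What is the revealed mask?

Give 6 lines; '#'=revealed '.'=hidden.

Answer: ......
......
.#....
......
.#####
.#####

Derivation:
Click 1 (5,2) count=0: revealed 10 new [(4,1) (4,2) (4,3) (4,4) (4,5) (5,1) (5,2) (5,3) (5,4) (5,5)] -> total=10
Click 2 (2,1) count=2: revealed 1 new [(2,1)] -> total=11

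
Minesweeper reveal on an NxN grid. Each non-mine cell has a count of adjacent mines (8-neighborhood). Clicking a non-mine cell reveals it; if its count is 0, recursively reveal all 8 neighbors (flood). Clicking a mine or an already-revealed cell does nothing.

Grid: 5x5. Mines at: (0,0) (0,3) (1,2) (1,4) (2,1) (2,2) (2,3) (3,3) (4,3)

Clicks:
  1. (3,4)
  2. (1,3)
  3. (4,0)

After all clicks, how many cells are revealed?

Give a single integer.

Answer: 8

Derivation:
Click 1 (3,4) count=3: revealed 1 new [(3,4)] -> total=1
Click 2 (1,3) count=5: revealed 1 new [(1,3)] -> total=2
Click 3 (4,0) count=0: revealed 6 new [(3,0) (3,1) (3,2) (4,0) (4,1) (4,2)] -> total=8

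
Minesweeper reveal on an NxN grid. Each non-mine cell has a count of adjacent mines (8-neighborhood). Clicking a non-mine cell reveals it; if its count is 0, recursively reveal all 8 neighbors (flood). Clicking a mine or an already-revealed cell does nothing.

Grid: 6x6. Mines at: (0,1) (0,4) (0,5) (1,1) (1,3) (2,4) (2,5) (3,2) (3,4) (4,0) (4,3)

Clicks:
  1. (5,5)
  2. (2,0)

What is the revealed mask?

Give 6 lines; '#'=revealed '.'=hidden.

Click 1 (5,5) count=0: revealed 4 new [(4,4) (4,5) (5,4) (5,5)] -> total=4
Click 2 (2,0) count=1: revealed 1 new [(2,0)] -> total=5

Answer: ......
......
#.....
......
....##
....##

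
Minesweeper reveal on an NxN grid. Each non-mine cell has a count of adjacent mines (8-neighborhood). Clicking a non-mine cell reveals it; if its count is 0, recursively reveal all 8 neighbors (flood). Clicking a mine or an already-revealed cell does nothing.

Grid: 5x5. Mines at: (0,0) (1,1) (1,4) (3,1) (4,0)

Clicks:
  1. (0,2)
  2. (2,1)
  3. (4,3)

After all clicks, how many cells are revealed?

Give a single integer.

Answer: 11

Derivation:
Click 1 (0,2) count=1: revealed 1 new [(0,2)] -> total=1
Click 2 (2,1) count=2: revealed 1 new [(2,1)] -> total=2
Click 3 (4,3) count=0: revealed 9 new [(2,2) (2,3) (2,4) (3,2) (3,3) (3,4) (4,2) (4,3) (4,4)] -> total=11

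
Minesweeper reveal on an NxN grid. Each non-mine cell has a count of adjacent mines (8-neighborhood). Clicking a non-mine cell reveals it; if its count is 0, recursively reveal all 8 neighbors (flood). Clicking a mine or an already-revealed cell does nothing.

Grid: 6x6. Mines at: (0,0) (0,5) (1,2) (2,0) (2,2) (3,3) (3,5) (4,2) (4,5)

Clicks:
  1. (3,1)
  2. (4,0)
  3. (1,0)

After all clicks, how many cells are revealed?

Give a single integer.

Click 1 (3,1) count=3: revealed 1 new [(3,1)] -> total=1
Click 2 (4,0) count=0: revealed 5 new [(3,0) (4,0) (4,1) (5,0) (5,1)] -> total=6
Click 3 (1,0) count=2: revealed 1 new [(1,0)] -> total=7

Answer: 7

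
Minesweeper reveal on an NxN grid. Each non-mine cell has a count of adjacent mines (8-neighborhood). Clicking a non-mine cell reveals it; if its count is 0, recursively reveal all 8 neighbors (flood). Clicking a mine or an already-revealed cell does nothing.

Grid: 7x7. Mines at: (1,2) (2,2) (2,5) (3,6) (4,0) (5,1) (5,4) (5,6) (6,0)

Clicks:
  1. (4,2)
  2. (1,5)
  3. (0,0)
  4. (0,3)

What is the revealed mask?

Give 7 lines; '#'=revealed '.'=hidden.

Answer: ##.#...
##...#.
##.....
##.....
..#....
.......
.......

Derivation:
Click 1 (4,2) count=1: revealed 1 new [(4,2)] -> total=1
Click 2 (1,5) count=1: revealed 1 new [(1,5)] -> total=2
Click 3 (0,0) count=0: revealed 8 new [(0,0) (0,1) (1,0) (1,1) (2,0) (2,1) (3,0) (3,1)] -> total=10
Click 4 (0,3) count=1: revealed 1 new [(0,3)] -> total=11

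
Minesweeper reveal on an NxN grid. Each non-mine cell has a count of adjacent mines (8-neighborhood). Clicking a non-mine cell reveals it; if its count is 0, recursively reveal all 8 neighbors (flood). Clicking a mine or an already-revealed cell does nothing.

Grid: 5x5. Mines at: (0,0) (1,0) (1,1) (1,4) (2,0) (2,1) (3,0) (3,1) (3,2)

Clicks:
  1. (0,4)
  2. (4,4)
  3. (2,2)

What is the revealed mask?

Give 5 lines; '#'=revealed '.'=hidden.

Click 1 (0,4) count=1: revealed 1 new [(0,4)] -> total=1
Click 2 (4,4) count=0: revealed 6 new [(2,3) (2,4) (3,3) (3,4) (4,3) (4,4)] -> total=7
Click 3 (2,2) count=4: revealed 1 new [(2,2)] -> total=8

Answer: ....#
.....
..###
...##
...##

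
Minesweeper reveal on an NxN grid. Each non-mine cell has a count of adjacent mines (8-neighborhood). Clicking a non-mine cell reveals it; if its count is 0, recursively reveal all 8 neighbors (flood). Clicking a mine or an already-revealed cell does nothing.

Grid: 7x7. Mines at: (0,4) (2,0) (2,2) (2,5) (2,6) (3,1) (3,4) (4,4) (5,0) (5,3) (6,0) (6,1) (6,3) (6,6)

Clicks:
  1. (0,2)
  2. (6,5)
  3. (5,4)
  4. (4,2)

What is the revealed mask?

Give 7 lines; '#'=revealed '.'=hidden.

Click 1 (0,2) count=0: revealed 8 new [(0,0) (0,1) (0,2) (0,3) (1,0) (1,1) (1,2) (1,3)] -> total=8
Click 2 (6,5) count=1: revealed 1 new [(6,5)] -> total=9
Click 3 (5,4) count=3: revealed 1 new [(5,4)] -> total=10
Click 4 (4,2) count=2: revealed 1 new [(4,2)] -> total=11

Answer: ####...
####...
.......
.......
..#....
....#..
.....#.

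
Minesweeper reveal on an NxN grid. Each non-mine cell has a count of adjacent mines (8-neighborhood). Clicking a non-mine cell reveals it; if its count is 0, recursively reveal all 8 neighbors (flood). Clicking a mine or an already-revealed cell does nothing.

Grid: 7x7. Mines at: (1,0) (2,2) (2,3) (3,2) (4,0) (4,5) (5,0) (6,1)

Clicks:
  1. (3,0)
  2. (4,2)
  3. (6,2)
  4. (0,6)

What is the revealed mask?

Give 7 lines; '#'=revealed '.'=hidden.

Click 1 (3,0) count=1: revealed 1 new [(3,0)] -> total=1
Click 2 (4,2) count=1: revealed 1 new [(4,2)] -> total=2
Click 3 (6,2) count=1: revealed 1 new [(6,2)] -> total=3
Click 4 (0,6) count=0: revealed 18 new [(0,1) (0,2) (0,3) (0,4) (0,5) (0,6) (1,1) (1,2) (1,3) (1,4) (1,5) (1,6) (2,4) (2,5) (2,6) (3,4) (3,5) (3,6)] -> total=21

Answer: .######
.######
....###
#...###
..#....
.......
..#....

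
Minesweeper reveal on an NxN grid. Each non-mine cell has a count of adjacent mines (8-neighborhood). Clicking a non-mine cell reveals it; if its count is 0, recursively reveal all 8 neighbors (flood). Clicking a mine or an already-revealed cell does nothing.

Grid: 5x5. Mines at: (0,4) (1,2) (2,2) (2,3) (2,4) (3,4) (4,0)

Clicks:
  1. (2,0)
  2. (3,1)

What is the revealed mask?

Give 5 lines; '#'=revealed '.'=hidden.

Answer: ##...
##...
##...
##...
.....

Derivation:
Click 1 (2,0) count=0: revealed 8 new [(0,0) (0,1) (1,0) (1,1) (2,0) (2,1) (3,0) (3,1)] -> total=8
Click 2 (3,1) count=2: revealed 0 new [(none)] -> total=8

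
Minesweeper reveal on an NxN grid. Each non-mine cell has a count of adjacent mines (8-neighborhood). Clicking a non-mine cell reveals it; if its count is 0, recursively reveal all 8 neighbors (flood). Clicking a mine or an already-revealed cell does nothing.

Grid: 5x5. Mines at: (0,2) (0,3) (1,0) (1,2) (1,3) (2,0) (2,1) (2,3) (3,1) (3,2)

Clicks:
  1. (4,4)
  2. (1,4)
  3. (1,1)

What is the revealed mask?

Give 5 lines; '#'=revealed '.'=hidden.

Answer: .....
.#..#
.....
...##
...##

Derivation:
Click 1 (4,4) count=0: revealed 4 new [(3,3) (3,4) (4,3) (4,4)] -> total=4
Click 2 (1,4) count=3: revealed 1 new [(1,4)] -> total=5
Click 3 (1,1) count=5: revealed 1 new [(1,1)] -> total=6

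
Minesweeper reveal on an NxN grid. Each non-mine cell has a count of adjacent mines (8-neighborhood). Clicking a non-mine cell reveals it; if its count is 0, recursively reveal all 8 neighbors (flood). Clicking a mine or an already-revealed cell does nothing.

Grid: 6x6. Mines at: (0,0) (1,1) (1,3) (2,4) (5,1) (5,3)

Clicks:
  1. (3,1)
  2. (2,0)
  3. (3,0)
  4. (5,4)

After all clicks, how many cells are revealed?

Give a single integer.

Answer: 13

Derivation:
Click 1 (3,1) count=0: revealed 12 new [(2,0) (2,1) (2,2) (2,3) (3,0) (3,1) (3,2) (3,3) (4,0) (4,1) (4,2) (4,3)] -> total=12
Click 2 (2,0) count=1: revealed 0 new [(none)] -> total=12
Click 3 (3,0) count=0: revealed 0 new [(none)] -> total=12
Click 4 (5,4) count=1: revealed 1 new [(5,4)] -> total=13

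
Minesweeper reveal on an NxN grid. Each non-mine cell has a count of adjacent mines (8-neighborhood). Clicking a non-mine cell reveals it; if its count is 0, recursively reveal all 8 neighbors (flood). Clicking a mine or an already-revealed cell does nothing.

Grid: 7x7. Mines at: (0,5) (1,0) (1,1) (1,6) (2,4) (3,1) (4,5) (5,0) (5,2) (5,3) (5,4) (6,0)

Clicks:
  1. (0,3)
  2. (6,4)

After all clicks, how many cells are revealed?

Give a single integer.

Answer: 7

Derivation:
Click 1 (0,3) count=0: revealed 6 new [(0,2) (0,3) (0,4) (1,2) (1,3) (1,4)] -> total=6
Click 2 (6,4) count=2: revealed 1 new [(6,4)] -> total=7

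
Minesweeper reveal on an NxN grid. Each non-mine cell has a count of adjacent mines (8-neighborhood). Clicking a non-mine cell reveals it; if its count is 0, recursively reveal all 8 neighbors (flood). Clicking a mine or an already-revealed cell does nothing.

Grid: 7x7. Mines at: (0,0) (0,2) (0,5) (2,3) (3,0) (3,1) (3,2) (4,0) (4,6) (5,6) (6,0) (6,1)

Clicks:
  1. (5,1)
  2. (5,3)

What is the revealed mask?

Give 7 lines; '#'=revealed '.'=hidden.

Answer: .......
.......
.......
...###.
..####.
.#####.
..####.

Derivation:
Click 1 (5,1) count=3: revealed 1 new [(5,1)] -> total=1
Click 2 (5,3) count=0: revealed 15 new [(3,3) (3,4) (3,5) (4,2) (4,3) (4,4) (4,5) (5,2) (5,3) (5,4) (5,5) (6,2) (6,3) (6,4) (6,5)] -> total=16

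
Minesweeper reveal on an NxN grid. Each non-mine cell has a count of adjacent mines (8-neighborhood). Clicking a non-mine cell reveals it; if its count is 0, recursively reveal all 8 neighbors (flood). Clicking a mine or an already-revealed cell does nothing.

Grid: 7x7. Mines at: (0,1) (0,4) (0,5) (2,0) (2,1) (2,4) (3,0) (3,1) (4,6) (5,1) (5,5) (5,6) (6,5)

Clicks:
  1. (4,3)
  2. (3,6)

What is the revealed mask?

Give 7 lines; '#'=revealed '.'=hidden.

Click 1 (4,3) count=0: revealed 12 new [(3,2) (3,3) (3,4) (4,2) (4,3) (4,4) (5,2) (5,3) (5,4) (6,2) (6,3) (6,4)] -> total=12
Click 2 (3,6) count=1: revealed 1 new [(3,6)] -> total=13

Answer: .......
.......
.......
..###.#
..###..
..###..
..###..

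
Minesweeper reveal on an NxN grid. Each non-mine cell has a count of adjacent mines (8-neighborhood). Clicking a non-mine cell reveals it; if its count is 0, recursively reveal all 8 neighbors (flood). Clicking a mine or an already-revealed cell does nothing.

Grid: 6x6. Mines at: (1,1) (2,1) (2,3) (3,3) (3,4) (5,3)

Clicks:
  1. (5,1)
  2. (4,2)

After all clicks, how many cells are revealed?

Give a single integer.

Click 1 (5,1) count=0: revealed 9 new [(3,0) (3,1) (3,2) (4,0) (4,1) (4,2) (5,0) (5,1) (5,2)] -> total=9
Click 2 (4,2) count=2: revealed 0 new [(none)] -> total=9

Answer: 9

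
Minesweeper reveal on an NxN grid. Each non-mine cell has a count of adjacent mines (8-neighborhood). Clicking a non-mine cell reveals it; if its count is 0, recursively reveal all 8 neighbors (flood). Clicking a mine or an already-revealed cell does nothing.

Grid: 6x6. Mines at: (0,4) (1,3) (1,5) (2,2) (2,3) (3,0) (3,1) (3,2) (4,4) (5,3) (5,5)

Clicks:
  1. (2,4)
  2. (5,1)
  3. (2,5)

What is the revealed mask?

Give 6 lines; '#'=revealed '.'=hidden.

Answer: ......
......
....##
......
###...
###...

Derivation:
Click 1 (2,4) count=3: revealed 1 new [(2,4)] -> total=1
Click 2 (5,1) count=0: revealed 6 new [(4,0) (4,1) (4,2) (5,0) (5,1) (5,2)] -> total=7
Click 3 (2,5) count=1: revealed 1 new [(2,5)] -> total=8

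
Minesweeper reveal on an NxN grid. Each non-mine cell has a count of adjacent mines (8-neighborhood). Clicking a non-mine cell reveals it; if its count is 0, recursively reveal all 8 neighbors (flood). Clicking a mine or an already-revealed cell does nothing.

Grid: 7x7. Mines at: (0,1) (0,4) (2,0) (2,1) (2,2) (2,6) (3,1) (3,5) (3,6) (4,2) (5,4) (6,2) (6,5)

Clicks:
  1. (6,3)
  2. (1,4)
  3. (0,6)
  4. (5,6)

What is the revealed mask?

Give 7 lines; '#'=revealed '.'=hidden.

Click 1 (6,3) count=2: revealed 1 new [(6,3)] -> total=1
Click 2 (1,4) count=1: revealed 1 new [(1,4)] -> total=2
Click 3 (0,6) count=0: revealed 4 new [(0,5) (0,6) (1,5) (1,6)] -> total=6
Click 4 (5,6) count=1: revealed 1 new [(5,6)] -> total=7

Answer: .....##
....###
.......
.......
.......
......#
...#...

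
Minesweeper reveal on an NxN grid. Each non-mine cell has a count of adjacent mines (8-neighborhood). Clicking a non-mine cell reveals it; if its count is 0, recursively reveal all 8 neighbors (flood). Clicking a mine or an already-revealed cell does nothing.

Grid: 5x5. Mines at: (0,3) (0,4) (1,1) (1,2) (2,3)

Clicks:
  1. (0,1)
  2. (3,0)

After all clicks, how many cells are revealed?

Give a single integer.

Click 1 (0,1) count=2: revealed 1 new [(0,1)] -> total=1
Click 2 (3,0) count=0: revealed 13 new [(2,0) (2,1) (2,2) (3,0) (3,1) (3,2) (3,3) (3,4) (4,0) (4,1) (4,2) (4,3) (4,4)] -> total=14

Answer: 14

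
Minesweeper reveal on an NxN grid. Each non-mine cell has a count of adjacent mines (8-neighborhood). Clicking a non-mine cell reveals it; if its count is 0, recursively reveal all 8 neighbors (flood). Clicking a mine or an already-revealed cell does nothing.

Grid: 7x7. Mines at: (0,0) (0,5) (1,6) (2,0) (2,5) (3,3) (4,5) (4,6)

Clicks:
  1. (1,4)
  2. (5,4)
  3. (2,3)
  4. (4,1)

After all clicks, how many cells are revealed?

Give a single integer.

Answer: 24

Derivation:
Click 1 (1,4) count=2: revealed 1 new [(1,4)] -> total=1
Click 2 (5,4) count=1: revealed 1 new [(5,4)] -> total=2
Click 3 (2,3) count=1: revealed 1 new [(2,3)] -> total=3
Click 4 (4,1) count=0: revealed 21 new [(3,0) (3,1) (3,2) (4,0) (4,1) (4,2) (4,3) (4,4) (5,0) (5,1) (5,2) (5,3) (5,5) (5,6) (6,0) (6,1) (6,2) (6,3) (6,4) (6,5) (6,6)] -> total=24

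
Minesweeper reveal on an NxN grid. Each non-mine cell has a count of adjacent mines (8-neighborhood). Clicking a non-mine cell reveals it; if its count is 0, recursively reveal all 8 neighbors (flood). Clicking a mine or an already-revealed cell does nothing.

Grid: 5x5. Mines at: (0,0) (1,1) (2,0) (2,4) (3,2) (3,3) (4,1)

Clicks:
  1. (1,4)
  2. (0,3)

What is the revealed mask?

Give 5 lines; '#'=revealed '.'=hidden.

Answer: ..###
..###
.....
.....
.....

Derivation:
Click 1 (1,4) count=1: revealed 1 new [(1,4)] -> total=1
Click 2 (0,3) count=0: revealed 5 new [(0,2) (0,3) (0,4) (1,2) (1,3)] -> total=6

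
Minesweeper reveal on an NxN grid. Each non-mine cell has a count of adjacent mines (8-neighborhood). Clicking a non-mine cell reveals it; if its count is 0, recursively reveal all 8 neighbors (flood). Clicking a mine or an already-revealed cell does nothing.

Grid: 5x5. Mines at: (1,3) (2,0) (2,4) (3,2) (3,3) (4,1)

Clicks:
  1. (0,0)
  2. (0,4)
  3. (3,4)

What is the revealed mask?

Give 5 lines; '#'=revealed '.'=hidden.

Click 1 (0,0) count=0: revealed 6 new [(0,0) (0,1) (0,2) (1,0) (1,1) (1,2)] -> total=6
Click 2 (0,4) count=1: revealed 1 new [(0,4)] -> total=7
Click 3 (3,4) count=2: revealed 1 new [(3,4)] -> total=8

Answer: ###.#
###..
.....
....#
.....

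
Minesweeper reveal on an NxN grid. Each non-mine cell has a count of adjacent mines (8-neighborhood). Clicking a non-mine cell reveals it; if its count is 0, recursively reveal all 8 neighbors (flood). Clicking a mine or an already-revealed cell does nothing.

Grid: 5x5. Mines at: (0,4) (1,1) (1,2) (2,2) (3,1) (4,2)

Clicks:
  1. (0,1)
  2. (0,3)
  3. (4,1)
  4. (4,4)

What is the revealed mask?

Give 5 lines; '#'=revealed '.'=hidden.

Answer: .#.#.
...##
...##
...##
.#.##

Derivation:
Click 1 (0,1) count=2: revealed 1 new [(0,1)] -> total=1
Click 2 (0,3) count=2: revealed 1 new [(0,3)] -> total=2
Click 3 (4,1) count=2: revealed 1 new [(4,1)] -> total=3
Click 4 (4,4) count=0: revealed 8 new [(1,3) (1,4) (2,3) (2,4) (3,3) (3,4) (4,3) (4,4)] -> total=11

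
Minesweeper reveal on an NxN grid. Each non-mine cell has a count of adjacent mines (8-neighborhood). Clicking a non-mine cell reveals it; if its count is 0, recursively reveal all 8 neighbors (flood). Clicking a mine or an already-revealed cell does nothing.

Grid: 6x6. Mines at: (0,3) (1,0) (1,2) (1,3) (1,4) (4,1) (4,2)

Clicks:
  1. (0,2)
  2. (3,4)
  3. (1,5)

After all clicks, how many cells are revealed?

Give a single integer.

Click 1 (0,2) count=3: revealed 1 new [(0,2)] -> total=1
Click 2 (3,4) count=0: revealed 12 new [(2,3) (2,4) (2,5) (3,3) (3,4) (3,5) (4,3) (4,4) (4,5) (5,3) (5,4) (5,5)] -> total=13
Click 3 (1,5) count=1: revealed 1 new [(1,5)] -> total=14

Answer: 14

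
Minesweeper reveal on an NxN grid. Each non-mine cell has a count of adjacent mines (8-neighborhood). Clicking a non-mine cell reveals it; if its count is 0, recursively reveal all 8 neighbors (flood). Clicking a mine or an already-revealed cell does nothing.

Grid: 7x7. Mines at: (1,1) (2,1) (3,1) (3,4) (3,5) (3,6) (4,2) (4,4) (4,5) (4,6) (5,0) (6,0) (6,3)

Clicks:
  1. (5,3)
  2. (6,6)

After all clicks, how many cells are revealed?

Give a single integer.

Answer: 7

Derivation:
Click 1 (5,3) count=3: revealed 1 new [(5,3)] -> total=1
Click 2 (6,6) count=0: revealed 6 new [(5,4) (5,5) (5,6) (6,4) (6,5) (6,6)] -> total=7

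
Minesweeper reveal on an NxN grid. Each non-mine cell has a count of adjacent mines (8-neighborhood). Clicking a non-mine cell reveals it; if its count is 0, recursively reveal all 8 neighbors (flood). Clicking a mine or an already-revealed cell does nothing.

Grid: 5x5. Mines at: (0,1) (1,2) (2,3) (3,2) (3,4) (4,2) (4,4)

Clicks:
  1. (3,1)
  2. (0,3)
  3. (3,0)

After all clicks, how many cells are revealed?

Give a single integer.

Click 1 (3,1) count=2: revealed 1 new [(3,1)] -> total=1
Click 2 (0,3) count=1: revealed 1 new [(0,3)] -> total=2
Click 3 (3,0) count=0: revealed 7 new [(1,0) (1,1) (2,0) (2,1) (3,0) (4,0) (4,1)] -> total=9

Answer: 9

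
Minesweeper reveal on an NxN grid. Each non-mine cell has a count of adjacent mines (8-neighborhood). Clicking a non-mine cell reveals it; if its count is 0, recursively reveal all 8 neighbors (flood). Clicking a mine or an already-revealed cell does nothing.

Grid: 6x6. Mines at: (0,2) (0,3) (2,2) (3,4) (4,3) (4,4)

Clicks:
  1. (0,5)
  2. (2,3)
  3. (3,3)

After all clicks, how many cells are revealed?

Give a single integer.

Answer: 8

Derivation:
Click 1 (0,5) count=0: revealed 6 new [(0,4) (0,5) (1,4) (1,5) (2,4) (2,5)] -> total=6
Click 2 (2,3) count=2: revealed 1 new [(2,3)] -> total=7
Click 3 (3,3) count=4: revealed 1 new [(3,3)] -> total=8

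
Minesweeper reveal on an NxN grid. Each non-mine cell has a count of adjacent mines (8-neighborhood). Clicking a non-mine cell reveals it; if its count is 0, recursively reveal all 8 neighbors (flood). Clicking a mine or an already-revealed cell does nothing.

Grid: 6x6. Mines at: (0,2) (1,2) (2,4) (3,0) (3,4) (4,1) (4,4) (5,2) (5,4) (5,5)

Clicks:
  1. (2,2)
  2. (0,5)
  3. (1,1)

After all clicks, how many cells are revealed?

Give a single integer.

Click 1 (2,2) count=1: revealed 1 new [(2,2)] -> total=1
Click 2 (0,5) count=0: revealed 6 new [(0,3) (0,4) (0,5) (1,3) (1,4) (1,5)] -> total=7
Click 3 (1,1) count=2: revealed 1 new [(1,1)] -> total=8

Answer: 8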